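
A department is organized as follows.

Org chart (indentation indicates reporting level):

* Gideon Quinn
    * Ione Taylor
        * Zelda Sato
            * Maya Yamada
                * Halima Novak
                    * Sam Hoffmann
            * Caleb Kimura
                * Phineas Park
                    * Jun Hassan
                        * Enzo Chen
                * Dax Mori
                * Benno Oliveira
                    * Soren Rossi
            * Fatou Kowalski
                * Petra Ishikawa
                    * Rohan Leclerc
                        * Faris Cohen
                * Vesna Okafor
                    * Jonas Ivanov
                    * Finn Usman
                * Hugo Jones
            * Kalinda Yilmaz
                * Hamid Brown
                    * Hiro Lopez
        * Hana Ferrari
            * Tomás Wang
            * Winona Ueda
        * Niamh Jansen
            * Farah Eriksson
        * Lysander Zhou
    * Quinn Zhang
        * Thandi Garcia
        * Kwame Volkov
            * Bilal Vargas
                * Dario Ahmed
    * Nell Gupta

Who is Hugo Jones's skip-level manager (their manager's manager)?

Hugo Jones reports to Fatou Kowalski, and Fatou Kowalski reports to Zelda Sato. So Hugo Jones's skip-level manager is Zelda Sato.

Zelda Sato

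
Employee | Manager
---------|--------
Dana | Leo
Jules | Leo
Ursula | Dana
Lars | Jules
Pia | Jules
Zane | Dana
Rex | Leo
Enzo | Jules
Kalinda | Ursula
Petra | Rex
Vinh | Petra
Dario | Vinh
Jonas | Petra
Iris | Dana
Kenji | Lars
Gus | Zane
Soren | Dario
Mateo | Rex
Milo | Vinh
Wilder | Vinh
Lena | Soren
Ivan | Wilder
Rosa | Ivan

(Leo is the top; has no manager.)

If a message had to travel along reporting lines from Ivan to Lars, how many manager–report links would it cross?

7

Ivan is 5 levels below Leo, and Lars is 2 levels below Leo (their lowest common manager). The shortest path runs up from Ivan to Leo and back down to Lars: 5 + 2 = 7 links.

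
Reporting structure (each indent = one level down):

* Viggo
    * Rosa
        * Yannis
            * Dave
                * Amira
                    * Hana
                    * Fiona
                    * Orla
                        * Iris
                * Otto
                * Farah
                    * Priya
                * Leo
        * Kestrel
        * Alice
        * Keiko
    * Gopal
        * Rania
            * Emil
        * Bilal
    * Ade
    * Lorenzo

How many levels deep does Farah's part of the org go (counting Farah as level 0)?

The longest chain under Farah runs Farah → Priya, which is 1 level below Farah.

1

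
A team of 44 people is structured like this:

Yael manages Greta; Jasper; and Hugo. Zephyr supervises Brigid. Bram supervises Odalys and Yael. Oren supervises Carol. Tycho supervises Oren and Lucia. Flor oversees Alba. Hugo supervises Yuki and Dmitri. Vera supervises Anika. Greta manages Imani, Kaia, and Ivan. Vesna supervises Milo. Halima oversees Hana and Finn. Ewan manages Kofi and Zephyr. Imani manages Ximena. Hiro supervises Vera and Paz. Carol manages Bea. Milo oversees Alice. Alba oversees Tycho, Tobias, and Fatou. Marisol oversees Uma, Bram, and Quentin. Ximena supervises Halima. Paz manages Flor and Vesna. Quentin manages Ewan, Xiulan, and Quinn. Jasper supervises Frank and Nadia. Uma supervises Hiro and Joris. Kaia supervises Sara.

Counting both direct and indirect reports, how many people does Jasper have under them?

2

Jasper directly manages Frank, Nadia. Frank has no reports. Nadia has no reports. So Jasper's organization is 2 direct reports plus everyone under them: 1 + 1 = 2.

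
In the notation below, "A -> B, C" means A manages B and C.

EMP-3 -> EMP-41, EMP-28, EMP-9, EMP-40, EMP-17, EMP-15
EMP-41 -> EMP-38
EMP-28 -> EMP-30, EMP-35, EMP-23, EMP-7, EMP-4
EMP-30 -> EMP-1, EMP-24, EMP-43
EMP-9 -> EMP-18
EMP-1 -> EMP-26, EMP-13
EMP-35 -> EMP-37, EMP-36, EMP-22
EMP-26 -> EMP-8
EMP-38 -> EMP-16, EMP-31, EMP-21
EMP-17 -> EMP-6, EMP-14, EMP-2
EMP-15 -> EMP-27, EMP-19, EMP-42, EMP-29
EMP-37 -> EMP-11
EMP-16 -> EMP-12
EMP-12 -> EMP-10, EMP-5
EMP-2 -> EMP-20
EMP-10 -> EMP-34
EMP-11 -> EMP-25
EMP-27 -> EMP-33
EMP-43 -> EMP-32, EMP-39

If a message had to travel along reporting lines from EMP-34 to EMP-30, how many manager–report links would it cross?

EMP-34 is 6 levels below EMP-3, and EMP-30 is 2 levels below EMP-3 (their lowest common manager). The shortest path runs up from EMP-34 to EMP-3 and back down to EMP-30: 6 + 2 = 8 links.

8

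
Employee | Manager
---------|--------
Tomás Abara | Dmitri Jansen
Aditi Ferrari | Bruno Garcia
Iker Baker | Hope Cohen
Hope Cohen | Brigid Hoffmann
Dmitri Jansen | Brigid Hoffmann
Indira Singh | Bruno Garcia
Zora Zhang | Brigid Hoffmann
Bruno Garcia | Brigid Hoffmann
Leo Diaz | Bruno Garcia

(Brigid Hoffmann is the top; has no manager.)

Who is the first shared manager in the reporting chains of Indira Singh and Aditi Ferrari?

Bruno Garcia

Indira Singh's chain of managers is Bruno Garcia, Brigid Hoffmann. Aditi Ferrari's chain of managers is Bruno Garcia, Brigid Hoffmann. The first manager that appears in both chains is Bruno Garcia.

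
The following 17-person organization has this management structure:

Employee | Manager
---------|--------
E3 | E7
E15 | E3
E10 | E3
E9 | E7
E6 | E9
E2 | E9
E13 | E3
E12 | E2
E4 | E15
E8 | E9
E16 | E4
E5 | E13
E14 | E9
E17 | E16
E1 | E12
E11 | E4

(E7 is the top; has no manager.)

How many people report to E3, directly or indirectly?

8

E3 directly manages E15, E10, E13. Under E15: E4, E11, E16, E17 (4). E10 has no reports. Under E13: E5 (1). So E3's organization is 3 direct reports plus everyone under them: 5 + 1 + 2 = 8.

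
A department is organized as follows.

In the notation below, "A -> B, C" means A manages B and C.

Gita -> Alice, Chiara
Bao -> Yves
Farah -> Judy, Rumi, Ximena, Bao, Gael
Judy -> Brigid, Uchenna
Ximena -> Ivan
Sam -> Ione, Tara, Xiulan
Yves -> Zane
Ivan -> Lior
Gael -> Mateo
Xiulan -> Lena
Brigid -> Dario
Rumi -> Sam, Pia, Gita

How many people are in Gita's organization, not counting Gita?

Gita directly manages Alice, Chiara. Alice has no reports. Chiara has no reports. So Gita's organization is 2 direct reports plus everyone under them: 1 + 1 = 2.

2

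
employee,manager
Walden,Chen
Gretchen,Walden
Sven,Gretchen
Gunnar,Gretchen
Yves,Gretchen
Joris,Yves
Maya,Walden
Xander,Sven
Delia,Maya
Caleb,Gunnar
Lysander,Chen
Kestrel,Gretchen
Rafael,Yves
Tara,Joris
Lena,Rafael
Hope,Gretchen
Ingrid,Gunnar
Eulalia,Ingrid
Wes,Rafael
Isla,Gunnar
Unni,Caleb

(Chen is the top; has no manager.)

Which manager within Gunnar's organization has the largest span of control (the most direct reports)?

Direct-report counts within Gunnar's organization: Gunnar has 3; Ingrid has 1; Caleb has 1. The largest is 3, held by Gunnar.

Gunnar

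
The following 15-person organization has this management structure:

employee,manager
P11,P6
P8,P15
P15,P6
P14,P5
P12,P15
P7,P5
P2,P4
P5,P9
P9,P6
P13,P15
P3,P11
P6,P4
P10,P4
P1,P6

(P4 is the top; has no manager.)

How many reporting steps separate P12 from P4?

Chain from P12 up to P4: P12 → P15 → P6 → P4. That is 3 steps up, so P12 is 3 levels below P4.

3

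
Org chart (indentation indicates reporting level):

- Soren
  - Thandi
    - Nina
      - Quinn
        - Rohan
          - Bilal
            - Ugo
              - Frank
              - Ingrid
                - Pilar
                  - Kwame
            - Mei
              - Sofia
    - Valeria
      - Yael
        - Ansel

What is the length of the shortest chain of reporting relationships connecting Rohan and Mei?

2

Mei is in Rohan's organization: the chain from Mei up to Rohan is Mei → Bilal → Rohan, which is 2 links.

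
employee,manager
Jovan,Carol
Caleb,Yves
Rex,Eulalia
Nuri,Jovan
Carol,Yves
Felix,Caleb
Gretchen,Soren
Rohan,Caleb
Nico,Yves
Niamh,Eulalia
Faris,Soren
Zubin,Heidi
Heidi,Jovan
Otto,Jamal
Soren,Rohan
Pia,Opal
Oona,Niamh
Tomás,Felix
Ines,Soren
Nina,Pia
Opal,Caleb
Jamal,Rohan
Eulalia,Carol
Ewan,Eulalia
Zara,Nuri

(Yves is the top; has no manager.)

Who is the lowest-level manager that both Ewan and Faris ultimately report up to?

Yves

Ewan's chain of managers is Eulalia, Carol, Yves. Faris's chain of managers is Soren, Rohan, Caleb, Yves. The first manager that appears in both chains is Yves.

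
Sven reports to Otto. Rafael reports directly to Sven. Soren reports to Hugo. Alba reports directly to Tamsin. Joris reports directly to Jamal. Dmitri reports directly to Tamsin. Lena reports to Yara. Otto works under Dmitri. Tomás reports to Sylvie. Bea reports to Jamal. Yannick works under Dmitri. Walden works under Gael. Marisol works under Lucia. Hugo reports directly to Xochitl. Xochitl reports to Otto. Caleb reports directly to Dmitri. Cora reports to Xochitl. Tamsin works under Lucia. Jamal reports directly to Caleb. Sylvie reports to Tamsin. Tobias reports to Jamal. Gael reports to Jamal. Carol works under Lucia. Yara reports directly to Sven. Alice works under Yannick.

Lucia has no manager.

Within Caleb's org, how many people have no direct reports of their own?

The people in Caleb's organization with no one reporting to them are Bea, Joris, Tobias, Walden. That is 4.

4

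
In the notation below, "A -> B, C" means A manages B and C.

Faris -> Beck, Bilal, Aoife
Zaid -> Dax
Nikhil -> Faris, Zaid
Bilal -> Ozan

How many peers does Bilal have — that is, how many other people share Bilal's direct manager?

Bilal reports to Faris. Faris's other direct reports are Beck, Aoife — 2 peers.

2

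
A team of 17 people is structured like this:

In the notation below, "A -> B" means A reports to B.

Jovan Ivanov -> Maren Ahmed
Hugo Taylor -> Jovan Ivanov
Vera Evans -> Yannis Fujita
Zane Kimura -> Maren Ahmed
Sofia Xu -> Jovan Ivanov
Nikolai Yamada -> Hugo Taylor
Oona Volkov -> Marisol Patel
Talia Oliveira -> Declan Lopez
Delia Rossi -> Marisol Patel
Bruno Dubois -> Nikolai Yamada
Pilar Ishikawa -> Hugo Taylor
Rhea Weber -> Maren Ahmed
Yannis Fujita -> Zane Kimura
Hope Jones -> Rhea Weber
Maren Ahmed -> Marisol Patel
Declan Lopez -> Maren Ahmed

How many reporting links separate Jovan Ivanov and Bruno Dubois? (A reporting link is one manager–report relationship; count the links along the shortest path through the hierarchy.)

3

Bruno Dubois is in Jovan Ivanov's organization: the chain from Bruno Dubois up to Jovan Ivanov is Bruno Dubois → Nikolai Yamada → Hugo Taylor → Jovan Ivanov, which is 3 links.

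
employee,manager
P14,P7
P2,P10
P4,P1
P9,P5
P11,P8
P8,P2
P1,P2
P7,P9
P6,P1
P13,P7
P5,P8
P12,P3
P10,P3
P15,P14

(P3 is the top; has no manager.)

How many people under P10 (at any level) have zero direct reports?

5

The people in P10's organization with no one reporting to them are P11, P15, P13, P4, P6. That is 5.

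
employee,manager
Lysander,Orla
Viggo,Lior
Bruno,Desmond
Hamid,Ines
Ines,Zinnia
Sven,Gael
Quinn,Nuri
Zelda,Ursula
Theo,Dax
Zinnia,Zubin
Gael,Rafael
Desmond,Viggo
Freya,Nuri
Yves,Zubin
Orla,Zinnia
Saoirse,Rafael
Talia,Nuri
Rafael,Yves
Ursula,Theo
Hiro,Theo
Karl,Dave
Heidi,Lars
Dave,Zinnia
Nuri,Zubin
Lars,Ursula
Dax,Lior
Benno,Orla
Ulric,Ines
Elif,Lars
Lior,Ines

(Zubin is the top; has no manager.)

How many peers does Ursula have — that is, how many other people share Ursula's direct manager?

Ursula reports to Theo. Theo's other direct reports are Hiro — 1 peer.

1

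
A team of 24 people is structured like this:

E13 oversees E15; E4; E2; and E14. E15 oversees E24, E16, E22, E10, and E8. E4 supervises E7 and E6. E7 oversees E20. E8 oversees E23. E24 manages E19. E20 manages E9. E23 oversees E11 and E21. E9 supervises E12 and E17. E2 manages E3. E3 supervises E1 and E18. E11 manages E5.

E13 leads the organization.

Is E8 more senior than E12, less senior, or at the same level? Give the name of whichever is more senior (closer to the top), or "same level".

E8

E8 is 2 levels below E13; E12 is 5. E8 is higher.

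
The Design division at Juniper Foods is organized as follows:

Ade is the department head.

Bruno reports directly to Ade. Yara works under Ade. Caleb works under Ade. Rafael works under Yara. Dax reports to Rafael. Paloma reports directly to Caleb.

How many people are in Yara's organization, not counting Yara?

Yara directly manages Rafael. Under Rafael: Dax (1). That's 2 in total.

2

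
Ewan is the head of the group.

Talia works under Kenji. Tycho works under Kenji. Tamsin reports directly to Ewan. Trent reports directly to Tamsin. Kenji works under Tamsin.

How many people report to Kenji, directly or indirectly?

2

Kenji directly manages Talia, Tycho. Talia has no reports. Tycho has no reports. So Kenji's organization is 2 direct reports plus everyone under them: 1 + 1 = 2.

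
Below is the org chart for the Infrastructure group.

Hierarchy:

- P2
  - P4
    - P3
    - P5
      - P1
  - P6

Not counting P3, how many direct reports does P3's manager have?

1

P3 reports to P4. P4's other direct reports are P5 — 1 peer.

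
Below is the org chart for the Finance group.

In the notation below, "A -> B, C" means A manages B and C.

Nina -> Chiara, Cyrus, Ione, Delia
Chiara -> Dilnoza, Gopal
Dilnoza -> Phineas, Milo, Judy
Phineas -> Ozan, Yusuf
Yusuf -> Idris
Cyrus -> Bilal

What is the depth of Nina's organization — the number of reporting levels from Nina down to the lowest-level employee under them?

5

The longest chain under Nina runs Nina → Chiara → Dilnoza → Phineas → Yusuf → Idris, which is 5 levels below Nina.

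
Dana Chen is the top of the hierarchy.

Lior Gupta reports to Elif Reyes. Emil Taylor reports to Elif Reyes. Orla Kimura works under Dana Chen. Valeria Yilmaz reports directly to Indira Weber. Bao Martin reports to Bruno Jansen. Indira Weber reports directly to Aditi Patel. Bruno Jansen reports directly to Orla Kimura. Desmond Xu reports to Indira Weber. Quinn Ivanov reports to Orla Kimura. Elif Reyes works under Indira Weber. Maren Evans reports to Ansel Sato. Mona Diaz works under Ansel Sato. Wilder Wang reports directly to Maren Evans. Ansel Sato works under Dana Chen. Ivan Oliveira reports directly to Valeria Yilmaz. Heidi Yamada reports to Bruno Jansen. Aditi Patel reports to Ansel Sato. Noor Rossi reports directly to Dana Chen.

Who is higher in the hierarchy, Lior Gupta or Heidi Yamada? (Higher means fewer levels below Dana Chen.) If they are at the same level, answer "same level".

Lior Gupta is 5 levels below Dana Chen; Heidi Yamada is 3. Heidi Yamada is higher.

Heidi Yamada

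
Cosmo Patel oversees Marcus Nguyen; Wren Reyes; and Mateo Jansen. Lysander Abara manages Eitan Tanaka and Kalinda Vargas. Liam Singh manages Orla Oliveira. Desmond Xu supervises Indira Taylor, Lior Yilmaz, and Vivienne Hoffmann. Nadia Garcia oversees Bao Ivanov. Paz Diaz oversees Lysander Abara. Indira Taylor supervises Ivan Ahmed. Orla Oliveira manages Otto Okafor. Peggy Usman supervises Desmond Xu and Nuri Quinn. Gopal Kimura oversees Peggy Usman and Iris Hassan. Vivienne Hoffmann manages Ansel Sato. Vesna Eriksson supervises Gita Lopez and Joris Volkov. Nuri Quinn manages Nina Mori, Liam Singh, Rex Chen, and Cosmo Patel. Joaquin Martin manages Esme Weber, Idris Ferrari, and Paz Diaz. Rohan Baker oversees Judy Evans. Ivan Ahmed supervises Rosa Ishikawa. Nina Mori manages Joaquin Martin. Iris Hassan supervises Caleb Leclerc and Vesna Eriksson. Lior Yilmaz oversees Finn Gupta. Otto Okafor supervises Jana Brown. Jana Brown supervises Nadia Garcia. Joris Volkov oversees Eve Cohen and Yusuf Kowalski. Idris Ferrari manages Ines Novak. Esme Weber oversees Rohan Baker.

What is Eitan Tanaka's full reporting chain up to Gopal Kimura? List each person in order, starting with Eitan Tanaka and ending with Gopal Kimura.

Eitan Tanaka reports to Lysander Abara. Lysander Abara reports to Paz Diaz. Paz Diaz reports to Joaquin Martin. Joaquin Martin reports to Nina Mori. Nina Mori reports to Nuri Quinn. Nuri Quinn reports to Peggy Usman. Peggy Usman reports to Gopal Kimura. Gopal Kimura is at the top.

Eitan Tanaka -> Lysander Abara -> Paz Diaz -> Joaquin Martin -> Nina Mori -> Nuri Quinn -> Peggy Usman -> Gopal Kimura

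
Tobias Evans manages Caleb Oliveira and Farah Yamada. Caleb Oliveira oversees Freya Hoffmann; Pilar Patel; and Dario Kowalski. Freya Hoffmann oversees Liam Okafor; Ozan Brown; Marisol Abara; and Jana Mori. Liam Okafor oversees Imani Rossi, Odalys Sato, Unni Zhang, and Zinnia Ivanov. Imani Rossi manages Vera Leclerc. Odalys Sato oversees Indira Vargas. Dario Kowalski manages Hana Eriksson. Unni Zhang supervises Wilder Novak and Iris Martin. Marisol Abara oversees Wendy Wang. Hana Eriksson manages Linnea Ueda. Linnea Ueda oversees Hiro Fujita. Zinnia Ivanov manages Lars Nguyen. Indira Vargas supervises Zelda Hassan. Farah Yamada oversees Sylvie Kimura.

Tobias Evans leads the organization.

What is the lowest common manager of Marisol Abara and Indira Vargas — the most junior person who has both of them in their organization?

Freya Hoffmann

Marisol Abara's chain of managers is Freya Hoffmann, Caleb Oliveira, Tobias Evans. Indira Vargas's chain of managers is Odalys Sato, Liam Okafor, Freya Hoffmann, Caleb Oliveira, Tobias Evans. The first manager that appears in both chains is Freya Hoffmann.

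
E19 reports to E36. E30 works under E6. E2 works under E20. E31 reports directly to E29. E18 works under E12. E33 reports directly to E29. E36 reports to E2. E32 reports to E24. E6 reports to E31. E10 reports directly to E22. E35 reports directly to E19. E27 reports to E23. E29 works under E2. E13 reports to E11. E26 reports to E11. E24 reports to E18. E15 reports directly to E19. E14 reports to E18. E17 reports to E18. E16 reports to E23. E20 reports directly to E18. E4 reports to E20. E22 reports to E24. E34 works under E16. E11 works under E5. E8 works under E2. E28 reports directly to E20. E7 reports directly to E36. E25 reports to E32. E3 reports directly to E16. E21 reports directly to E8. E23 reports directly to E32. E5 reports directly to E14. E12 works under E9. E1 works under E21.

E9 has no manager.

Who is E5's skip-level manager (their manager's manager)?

E5 reports to E14, and E14 reports to E18. So E5's skip-level manager is E18.

E18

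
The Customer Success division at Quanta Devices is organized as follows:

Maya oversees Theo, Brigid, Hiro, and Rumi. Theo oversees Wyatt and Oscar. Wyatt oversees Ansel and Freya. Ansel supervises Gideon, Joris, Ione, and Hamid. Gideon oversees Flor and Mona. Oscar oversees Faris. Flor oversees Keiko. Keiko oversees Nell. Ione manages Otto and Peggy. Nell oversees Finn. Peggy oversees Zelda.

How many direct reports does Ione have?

Ione directly manages Otto, Peggy. That is 2 direct reports.

2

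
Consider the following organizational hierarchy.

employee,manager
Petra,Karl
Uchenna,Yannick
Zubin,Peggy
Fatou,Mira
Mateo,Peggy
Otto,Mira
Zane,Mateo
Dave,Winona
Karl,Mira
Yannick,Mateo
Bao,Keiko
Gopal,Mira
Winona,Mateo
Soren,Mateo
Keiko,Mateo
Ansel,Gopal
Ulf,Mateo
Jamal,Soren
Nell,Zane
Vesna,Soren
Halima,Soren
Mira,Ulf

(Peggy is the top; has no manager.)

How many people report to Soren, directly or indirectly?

3

Soren directly manages Vesna, Halima, Jamal. Vesna has no reports. Halima has no reports. Jamal has no reports. So Soren's organization is 3 direct reports plus everyone under them: 1 + 1 + 1 = 3.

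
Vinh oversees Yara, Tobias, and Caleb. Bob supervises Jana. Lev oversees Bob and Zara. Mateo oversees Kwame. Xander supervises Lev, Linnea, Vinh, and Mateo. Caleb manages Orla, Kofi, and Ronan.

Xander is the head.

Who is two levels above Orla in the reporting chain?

Vinh

Orla reports to Caleb, and Caleb reports to Vinh. So Orla's skip-level manager is Vinh.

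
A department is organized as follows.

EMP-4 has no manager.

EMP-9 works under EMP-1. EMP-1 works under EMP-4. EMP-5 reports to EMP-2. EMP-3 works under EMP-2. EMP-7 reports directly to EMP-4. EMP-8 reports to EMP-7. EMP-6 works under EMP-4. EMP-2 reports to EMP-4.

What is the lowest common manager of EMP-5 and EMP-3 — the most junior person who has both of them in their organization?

EMP-2

EMP-5's chain of managers is EMP-2, EMP-4. EMP-3's chain of managers is EMP-2, EMP-4. The first manager that appears in both chains is EMP-2.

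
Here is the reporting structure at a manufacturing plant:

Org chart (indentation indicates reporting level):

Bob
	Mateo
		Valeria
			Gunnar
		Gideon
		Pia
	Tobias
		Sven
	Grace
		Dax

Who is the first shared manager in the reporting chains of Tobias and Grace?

Tobias's chain of managers is Bob. Grace's chain of managers is Bob. The first manager that appears in both chains is Bob.

Bob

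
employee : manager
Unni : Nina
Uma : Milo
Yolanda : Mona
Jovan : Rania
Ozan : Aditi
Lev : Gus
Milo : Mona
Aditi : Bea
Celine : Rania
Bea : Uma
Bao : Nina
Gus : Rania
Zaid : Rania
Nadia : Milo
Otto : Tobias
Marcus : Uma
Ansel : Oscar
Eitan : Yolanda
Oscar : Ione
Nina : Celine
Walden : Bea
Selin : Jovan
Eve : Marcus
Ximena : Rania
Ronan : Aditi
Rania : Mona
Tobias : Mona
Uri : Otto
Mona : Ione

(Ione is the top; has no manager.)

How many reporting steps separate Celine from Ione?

Chain from Celine up to Ione: Celine → Rania → Mona → Ione. That is 3 steps up, so Celine is 3 levels below Ione.

3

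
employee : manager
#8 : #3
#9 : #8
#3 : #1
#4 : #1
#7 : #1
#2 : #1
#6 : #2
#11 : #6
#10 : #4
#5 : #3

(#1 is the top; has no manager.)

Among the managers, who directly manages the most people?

Direct-report counts: #1 has 4; #4 has 1; #2 has 1; #6 has 1; #3 has 2; #8 has 1. The largest is 4, held by #1.

#1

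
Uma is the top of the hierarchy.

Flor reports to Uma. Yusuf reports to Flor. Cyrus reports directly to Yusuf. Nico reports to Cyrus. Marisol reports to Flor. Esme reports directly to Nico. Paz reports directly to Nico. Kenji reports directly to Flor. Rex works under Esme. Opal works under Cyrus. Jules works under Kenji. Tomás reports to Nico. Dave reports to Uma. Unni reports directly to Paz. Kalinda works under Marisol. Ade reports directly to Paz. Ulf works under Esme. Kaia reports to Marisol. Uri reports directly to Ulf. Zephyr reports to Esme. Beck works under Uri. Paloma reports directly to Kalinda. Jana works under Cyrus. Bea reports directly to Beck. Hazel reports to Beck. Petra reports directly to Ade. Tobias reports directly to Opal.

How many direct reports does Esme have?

3

Esme directly manages Rex, Ulf, Zephyr. That is 3 direct reports.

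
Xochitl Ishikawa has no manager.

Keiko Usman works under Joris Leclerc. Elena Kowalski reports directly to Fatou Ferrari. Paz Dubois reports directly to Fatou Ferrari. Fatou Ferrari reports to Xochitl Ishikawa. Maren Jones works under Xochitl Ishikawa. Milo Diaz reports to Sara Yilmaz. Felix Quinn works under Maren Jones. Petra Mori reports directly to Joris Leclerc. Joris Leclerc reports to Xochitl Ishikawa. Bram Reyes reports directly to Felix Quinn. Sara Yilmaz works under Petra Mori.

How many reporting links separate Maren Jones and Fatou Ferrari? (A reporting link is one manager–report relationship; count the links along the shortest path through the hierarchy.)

Maren Jones is 1 level below Xochitl Ishikawa, and Fatou Ferrari is 1 level below Xochitl Ishikawa (their lowest common manager). The shortest path runs up from Maren Jones to Xochitl Ishikawa and back down to Fatou Ferrari: 1 + 1 = 2 links.

2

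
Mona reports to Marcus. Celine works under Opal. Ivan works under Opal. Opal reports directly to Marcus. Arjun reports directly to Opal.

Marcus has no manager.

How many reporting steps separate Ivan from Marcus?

2

Chain from Ivan up to Marcus: Ivan → Opal → Marcus. That is 2 steps up, so Ivan is 2 levels below Marcus.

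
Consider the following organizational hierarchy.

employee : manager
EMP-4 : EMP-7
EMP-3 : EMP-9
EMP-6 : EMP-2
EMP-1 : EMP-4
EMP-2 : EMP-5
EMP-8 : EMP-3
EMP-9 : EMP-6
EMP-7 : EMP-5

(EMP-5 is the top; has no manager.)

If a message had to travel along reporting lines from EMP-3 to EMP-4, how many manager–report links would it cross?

EMP-3 is 4 levels below EMP-5, and EMP-4 is 2 levels below EMP-5 (their lowest common manager). The shortest path runs up from EMP-3 to EMP-5 and back down to EMP-4: 4 + 2 = 6 links.

6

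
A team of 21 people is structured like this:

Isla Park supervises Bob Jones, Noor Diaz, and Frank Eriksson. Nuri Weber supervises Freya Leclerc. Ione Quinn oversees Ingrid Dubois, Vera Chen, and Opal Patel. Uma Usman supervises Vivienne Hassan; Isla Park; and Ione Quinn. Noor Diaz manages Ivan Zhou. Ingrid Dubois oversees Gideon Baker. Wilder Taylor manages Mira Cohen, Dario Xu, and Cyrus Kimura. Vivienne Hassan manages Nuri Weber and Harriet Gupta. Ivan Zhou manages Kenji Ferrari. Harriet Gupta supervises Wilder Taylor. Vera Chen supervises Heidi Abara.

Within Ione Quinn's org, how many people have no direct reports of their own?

3

The people in Ione Quinn's organization with no one reporting to them are Opal Patel, Heidi Abara, Gideon Baker. That is 3.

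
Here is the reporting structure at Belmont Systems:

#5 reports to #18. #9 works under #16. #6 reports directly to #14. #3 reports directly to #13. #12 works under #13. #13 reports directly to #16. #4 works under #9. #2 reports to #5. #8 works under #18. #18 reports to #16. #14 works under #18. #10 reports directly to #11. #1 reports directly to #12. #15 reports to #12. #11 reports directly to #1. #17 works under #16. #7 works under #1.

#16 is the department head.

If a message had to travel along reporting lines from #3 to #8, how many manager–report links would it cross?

4

#3 is 2 levels below #16, and #8 is 2 levels below #16 (their lowest common manager). The shortest path runs up from #3 to #16 and back down to #8: 2 + 2 = 4 links.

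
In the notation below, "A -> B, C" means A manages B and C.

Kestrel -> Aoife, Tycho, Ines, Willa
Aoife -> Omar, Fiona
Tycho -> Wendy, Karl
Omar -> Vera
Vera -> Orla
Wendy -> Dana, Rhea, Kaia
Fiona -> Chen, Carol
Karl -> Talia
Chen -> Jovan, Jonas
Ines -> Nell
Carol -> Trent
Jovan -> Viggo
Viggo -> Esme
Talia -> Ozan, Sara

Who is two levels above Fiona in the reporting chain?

Fiona reports to Aoife, and Aoife reports to Kestrel. So Fiona's skip-level manager is Kestrel.

Kestrel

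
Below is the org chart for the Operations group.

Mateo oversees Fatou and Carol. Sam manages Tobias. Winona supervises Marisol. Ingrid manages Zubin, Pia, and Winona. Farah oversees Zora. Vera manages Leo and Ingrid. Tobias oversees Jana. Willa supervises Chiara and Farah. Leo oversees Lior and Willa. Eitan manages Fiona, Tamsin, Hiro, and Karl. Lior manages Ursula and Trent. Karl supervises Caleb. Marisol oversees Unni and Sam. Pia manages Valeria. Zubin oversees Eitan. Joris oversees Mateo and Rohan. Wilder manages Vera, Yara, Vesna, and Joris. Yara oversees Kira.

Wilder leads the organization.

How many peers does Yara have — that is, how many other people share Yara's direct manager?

3

Yara reports to Wilder. Wilder's other direct reports are Vera, Vesna, Joris — 3 peers.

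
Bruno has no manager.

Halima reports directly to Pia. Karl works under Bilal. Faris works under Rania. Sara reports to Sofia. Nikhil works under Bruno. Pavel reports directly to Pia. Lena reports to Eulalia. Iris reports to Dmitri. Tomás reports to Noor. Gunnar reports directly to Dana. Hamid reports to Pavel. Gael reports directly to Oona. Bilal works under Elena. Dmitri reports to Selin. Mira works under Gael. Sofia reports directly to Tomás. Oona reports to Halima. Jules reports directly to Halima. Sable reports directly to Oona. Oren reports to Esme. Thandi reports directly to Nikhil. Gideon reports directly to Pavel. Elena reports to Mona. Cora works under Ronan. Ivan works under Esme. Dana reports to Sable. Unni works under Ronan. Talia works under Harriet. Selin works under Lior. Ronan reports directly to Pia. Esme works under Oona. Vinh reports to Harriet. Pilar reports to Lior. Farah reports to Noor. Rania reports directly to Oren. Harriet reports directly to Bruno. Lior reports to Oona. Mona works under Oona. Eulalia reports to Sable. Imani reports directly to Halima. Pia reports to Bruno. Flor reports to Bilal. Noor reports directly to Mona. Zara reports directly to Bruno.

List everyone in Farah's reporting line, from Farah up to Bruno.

Farah reports to Noor. Noor reports to Mona. Mona reports to Oona. Oona reports to Halima. Halima reports to Pia. Pia reports to Bruno. Bruno is at the top.

Farah -> Noor -> Mona -> Oona -> Halima -> Pia -> Bruno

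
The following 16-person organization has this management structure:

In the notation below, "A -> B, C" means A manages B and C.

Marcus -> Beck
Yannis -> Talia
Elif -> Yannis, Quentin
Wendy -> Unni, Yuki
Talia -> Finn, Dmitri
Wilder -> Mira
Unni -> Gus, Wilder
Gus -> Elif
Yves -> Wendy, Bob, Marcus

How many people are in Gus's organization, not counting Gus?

6

Gus directly manages Elif. Under Elif: Quentin, Yannis, Talia, Dmitri, Finn (5). That's 6 in total.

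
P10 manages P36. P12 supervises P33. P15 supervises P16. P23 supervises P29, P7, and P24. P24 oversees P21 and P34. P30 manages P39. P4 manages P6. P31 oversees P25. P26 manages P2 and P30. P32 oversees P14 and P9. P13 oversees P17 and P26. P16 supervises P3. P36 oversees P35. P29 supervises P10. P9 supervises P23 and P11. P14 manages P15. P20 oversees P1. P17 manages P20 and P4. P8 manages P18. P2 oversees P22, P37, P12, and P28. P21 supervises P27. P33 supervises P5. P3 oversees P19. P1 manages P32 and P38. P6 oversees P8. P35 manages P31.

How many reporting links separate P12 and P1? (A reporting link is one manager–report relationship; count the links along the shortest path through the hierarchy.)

P12 is 3 levels below P13, and P1 is 3 levels below P13 (their lowest common manager). The shortest path runs up from P12 to P13 and back down to P1: 3 + 3 = 6 links.

6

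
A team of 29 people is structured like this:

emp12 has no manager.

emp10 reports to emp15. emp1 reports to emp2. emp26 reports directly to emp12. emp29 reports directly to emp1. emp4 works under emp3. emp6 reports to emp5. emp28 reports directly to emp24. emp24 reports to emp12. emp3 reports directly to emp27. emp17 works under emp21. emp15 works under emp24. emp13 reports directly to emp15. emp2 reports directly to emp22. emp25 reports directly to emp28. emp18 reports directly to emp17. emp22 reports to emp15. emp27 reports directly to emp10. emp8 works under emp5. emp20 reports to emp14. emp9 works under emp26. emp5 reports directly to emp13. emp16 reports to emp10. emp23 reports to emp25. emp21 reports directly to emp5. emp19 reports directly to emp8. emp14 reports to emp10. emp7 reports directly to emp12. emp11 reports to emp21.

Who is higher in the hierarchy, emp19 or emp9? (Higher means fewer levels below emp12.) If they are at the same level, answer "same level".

emp19 is 6 levels below emp12; emp9 is 2. emp9 is higher.

emp9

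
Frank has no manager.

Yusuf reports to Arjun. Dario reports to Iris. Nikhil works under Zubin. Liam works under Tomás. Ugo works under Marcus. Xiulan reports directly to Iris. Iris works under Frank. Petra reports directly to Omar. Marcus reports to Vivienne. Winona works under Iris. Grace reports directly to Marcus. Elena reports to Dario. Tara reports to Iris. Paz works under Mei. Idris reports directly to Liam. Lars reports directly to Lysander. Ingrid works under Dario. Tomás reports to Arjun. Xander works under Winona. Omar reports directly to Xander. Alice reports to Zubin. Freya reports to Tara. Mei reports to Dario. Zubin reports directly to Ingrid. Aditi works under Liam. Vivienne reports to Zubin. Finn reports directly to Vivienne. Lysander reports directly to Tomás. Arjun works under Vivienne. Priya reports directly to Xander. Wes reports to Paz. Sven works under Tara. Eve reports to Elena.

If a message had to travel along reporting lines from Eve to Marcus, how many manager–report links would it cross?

6

Eve is 2 levels below Dario, and Marcus is 4 levels below Dario (their lowest common manager). The shortest path runs up from Eve to Dario and back down to Marcus: 2 + 4 = 6 links.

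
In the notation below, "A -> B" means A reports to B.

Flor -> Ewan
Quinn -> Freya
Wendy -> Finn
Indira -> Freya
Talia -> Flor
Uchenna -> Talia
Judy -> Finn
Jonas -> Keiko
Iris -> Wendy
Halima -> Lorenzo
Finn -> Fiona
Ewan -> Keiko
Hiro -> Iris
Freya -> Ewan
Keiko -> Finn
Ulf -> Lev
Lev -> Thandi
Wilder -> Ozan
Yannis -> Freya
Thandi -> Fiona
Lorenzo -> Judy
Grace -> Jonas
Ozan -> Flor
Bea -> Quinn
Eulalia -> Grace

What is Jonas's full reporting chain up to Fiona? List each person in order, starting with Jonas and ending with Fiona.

Jonas -> Keiko -> Finn -> Fiona

Jonas reports to Keiko. Keiko reports to Finn. Finn reports to Fiona. Fiona is at the top.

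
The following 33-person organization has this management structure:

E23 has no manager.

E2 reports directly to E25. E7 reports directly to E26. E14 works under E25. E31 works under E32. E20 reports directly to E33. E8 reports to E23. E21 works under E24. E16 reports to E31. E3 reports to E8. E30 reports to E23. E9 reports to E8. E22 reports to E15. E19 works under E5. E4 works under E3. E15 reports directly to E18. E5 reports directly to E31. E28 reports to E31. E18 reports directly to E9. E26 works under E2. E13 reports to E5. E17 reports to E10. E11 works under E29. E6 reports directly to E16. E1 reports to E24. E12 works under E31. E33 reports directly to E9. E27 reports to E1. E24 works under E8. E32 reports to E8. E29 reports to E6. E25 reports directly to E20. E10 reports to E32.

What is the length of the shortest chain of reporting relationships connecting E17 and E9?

E17 is 3 levels below E8, and E9 is 1 level below E8 (their lowest common manager). The shortest path runs up from E17 to E8 and back down to E9: 3 + 1 = 4 links.

4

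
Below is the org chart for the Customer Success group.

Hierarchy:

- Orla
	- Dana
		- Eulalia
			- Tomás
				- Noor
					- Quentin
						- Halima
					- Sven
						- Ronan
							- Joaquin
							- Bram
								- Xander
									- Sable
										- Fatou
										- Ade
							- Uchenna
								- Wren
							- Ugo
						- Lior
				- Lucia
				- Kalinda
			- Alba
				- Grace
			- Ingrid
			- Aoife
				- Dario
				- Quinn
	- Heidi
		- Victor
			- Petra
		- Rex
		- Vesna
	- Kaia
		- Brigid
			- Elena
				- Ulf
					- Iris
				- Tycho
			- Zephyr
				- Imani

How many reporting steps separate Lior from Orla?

Chain from Lior up to Orla: Lior → Sven → Noor → Tomás → Eulalia → Dana → Orla. That is 6 steps up, so Lior is 6 levels below Orla.

6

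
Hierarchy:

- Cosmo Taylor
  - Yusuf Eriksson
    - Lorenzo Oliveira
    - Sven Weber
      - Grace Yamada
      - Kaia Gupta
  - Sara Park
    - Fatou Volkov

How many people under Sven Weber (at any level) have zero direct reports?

2

The people in Sven Weber's organization with no one reporting to them are Kaia Gupta, Grace Yamada. That is 2.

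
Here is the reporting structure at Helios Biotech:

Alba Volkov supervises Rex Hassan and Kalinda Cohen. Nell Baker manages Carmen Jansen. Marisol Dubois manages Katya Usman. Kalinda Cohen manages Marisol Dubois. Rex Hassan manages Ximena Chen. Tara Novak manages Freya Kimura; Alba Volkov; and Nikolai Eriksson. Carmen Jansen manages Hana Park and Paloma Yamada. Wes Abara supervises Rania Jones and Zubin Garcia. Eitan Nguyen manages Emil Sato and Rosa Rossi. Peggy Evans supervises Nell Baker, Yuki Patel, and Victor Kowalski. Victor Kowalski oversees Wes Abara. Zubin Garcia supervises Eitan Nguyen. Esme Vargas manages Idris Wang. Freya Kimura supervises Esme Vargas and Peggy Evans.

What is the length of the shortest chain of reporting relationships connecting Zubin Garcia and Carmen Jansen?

5

Zubin Garcia is 3 levels below Peggy Evans, and Carmen Jansen is 2 levels below Peggy Evans (their lowest common manager). The shortest path runs up from Zubin Garcia to Peggy Evans and back down to Carmen Jansen: 3 + 2 = 5 links.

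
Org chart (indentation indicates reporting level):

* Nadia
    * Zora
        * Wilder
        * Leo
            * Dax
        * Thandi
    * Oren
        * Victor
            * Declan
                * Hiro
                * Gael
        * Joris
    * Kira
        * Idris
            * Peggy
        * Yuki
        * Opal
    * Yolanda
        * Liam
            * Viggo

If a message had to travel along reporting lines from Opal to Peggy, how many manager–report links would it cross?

3

Opal is 1 level below Kira, and Peggy is 2 levels below Kira (their lowest common manager). The shortest path runs up from Opal to Kira and back down to Peggy: 1 + 2 = 3 links.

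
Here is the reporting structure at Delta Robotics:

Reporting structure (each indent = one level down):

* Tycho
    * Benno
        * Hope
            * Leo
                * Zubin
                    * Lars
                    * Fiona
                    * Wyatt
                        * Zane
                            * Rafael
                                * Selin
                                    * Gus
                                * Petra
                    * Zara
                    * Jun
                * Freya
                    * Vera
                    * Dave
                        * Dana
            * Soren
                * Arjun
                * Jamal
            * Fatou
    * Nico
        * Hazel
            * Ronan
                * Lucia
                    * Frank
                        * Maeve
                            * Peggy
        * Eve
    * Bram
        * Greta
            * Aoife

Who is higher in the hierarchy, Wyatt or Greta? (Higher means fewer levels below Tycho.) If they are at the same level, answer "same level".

Wyatt is 5 levels below Tycho; Greta is 2. Greta is higher.

Greta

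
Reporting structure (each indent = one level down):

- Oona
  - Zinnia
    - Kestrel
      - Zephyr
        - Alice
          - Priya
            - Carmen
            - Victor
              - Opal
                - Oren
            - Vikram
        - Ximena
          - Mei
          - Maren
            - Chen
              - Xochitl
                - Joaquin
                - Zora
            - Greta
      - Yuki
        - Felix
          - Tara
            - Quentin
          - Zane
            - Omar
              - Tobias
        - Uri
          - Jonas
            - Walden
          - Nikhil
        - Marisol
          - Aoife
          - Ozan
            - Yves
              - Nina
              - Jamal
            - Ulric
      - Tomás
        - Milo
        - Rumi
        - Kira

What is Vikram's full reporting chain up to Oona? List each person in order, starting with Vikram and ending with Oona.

Vikram reports to Priya. Priya reports to Alice. Alice reports to Zephyr. Zephyr reports to Kestrel. Kestrel reports to Zinnia. Zinnia reports to Oona. Oona is at the top.

Vikram -> Priya -> Alice -> Zephyr -> Kestrel -> Zinnia -> Oona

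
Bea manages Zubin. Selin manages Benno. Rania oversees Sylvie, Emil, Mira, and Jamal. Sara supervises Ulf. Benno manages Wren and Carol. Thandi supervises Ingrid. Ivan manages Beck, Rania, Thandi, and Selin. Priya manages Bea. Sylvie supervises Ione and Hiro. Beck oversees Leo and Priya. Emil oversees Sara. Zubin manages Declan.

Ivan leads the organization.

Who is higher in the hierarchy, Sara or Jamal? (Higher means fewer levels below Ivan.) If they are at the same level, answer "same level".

Sara is 3 levels below Ivan; Jamal is 2. Jamal is higher.

Jamal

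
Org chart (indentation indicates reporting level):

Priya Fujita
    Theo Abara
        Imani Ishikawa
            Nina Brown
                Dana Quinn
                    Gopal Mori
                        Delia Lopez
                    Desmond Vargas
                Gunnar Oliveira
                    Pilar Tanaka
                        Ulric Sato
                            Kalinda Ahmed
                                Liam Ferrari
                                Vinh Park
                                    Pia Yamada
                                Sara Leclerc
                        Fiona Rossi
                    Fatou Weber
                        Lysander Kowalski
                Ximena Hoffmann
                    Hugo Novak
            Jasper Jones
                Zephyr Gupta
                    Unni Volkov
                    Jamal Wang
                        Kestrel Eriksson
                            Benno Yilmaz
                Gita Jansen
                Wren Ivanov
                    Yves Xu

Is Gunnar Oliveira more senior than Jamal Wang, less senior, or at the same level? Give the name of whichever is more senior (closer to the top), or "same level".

Gunnar Oliveira is 4 levels below Priya Fujita; Jamal Wang is 5. Gunnar Oliveira is higher.

Gunnar Oliveira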